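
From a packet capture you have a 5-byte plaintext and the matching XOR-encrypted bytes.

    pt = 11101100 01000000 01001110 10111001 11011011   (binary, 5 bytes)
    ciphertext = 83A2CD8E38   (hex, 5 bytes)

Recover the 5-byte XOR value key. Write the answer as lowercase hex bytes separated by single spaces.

Since ciphertext = pt ⊕ key, XORing both sides with pt gives key = pt ⊕ ciphertext.
ec ⊕ 83 = 6f
40 ⊕ a2 = e2
4e ⊕ cd = 83
b9 ⊕ 8e = 37
db ⊕ 38 = e3

6f e2 83 37 e3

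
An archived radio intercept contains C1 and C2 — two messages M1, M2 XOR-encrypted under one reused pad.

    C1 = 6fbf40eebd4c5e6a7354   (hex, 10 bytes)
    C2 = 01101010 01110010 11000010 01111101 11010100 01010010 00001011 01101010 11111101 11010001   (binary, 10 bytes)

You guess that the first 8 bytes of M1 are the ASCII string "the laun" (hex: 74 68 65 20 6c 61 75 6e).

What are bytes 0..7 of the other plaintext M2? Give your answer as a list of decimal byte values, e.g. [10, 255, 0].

[113, 165, 231, 179, 5, 127, 32, 110]

First, C1 ⊕ C2 = (M1 ⊕ K) ⊕ (M2 ⊕ K) = M1 ⊕ M2, so the key drops out. Then M2 = (M1 ⊕ M2) ⊕ M1 over the first 8 bytes.
byte 0: (6f ^ 6a) ^ 74 = 05 ^ 74 = 71
byte 1: (bf ^ 72) ^ 68 = cd ^ 68 = a5
byte 2: (40 ^ c2) ^ 65 = 82 ^ 65 = e7
byte 3: (ee ^ 7d) ^ 20 = 93 ^ 20 = b3
byte 4: (bd ^ d4) ^ 6c = 69 ^ 6c = 05
byte 5: (4c ^ 52) ^ 61 = 1e ^ 61 = 7f
byte 6: (5e ^ 0b) ^ 75 = 55 ^ 75 = 20
byte 7: (6a ^ 6a) ^ 6e = 00 ^ 6e = 6e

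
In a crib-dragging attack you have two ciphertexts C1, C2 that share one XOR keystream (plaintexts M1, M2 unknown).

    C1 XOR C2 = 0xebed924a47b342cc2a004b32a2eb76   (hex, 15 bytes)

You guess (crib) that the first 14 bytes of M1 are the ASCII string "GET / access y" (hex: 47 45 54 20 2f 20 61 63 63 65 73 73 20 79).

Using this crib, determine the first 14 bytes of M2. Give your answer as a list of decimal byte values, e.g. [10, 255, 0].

Since C1 ⊕ C2 = M1 ⊕ M2, XORing with the guessed M1 bytes yields the corresponding M2 bytes: M2 = (C1 ⊕ C2) ⊕ M1.
byte 0: eb XOR 47 = ac
byte 1: ed XOR 45 = a8
byte 2: 92 XOR 54 = c6
byte 3: 4a XOR 20 = 6a
byte 4: 47 XOR 2f = 68
byte 5: b3 XOR 20 = 93
byte 6: 42 XOR 61 = 23
byte 7: cc XOR 63 = af
byte 8: 2a XOR 63 = 49
byte 9: 00 XOR 65 = 65
byte 10: 4b XOR 73 = 38
byte 11: 32 XOR 73 = 41
byte 12: a2 XOR 20 = 82
byte 13: eb XOR 79 = 92

[172, 168, 198, 106, 104, 147, 35, 175, 73, 101, 56, 65, 130, 146]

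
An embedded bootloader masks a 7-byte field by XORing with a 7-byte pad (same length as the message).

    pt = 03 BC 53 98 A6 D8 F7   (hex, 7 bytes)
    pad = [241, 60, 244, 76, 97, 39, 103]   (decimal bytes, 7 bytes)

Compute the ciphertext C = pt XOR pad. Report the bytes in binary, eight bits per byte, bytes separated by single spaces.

byte 0: 00000011 ⊕ 11110001 = 11110010
byte 1: 10111100 ⊕ 00111100 = 10000000
byte 2: 01010011 ⊕ 11110100 = 10100111
byte 3: 10011000 ⊕ 01001100 = 11010100
byte 4: 10100110 ⊕ 01100001 = 11000111
byte 5: 11011000 ⊕ 00100111 = 11111111
byte 6: 11110111 ⊕ 01100111 = 10010000

11110010 10000000 10100111 11010100 11000111 11111111 10010000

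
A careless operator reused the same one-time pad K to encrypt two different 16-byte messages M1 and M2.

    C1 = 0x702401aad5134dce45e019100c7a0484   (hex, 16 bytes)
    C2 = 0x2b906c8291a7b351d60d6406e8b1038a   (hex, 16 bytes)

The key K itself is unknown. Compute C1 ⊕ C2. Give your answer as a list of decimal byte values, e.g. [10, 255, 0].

[91, 180, 109, 40, 68, 180, 254, 159, 147, 237, 125, 22, 228, 203, 7, 14]

C1 ⊕ C2 = (M1 ⊕ K) ⊕ (M2 ⊕ K) = M1 ⊕ M2 — the shared key cancels under XOR.
70 ^ 2b = 5b
24 ^ 90 = b4
01 ^ 6c = 6d
aa ^ 82 = 28
d5 ^ 91 = 44
13 ^ a7 = b4
4d ^ b3 = fe
ce ^ 51 = 9f
45 ^ d6 = 93
e0 ^ 0d = ed
19 ^ 64 = 7d
10 ^ 06 = 16
0c ^ e8 = e4
7a ^ b1 = cb
04 ^ 03 = 07
84 ^ 8a = 0e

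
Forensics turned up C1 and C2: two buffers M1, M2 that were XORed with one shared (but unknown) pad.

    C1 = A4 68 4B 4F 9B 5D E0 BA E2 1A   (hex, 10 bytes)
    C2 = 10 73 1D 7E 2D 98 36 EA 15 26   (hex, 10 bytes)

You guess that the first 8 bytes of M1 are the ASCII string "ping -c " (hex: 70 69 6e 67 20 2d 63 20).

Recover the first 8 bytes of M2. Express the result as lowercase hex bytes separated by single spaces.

c4 72 38 56 96 e8 b5 70

First, C1 ⊕ C2 = (M1 ⊕ K) ⊕ (M2 ⊕ K) = M1 ⊕ M2, so the key drops out. Then M2 = (M1 ⊕ M2) ⊕ M1 over the first 8 bytes.
byte 0: (a4 ^ 10) ^ 70 = b4 ^ 70 = c4
byte 1: (68 ^ 73) ^ 69 = 1b ^ 69 = 72
byte 2: (4b ^ 1d) ^ 6e = 56 ^ 6e = 38
byte 3: (4f ^ 7e) ^ 67 = 31 ^ 67 = 56
byte 4: (9b ^ 2d) ^ 20 = b6 ^ 20 = 96
byte 5: (5d ^ 98) ^ 2d = c5 ^ 2d = e8
byte 6: (e0 ^ 36) ^ 63 = d6 ^ 63 = b5
byte 7: (ba ^ ea) ^ 20 = 50 ^ 20 = 70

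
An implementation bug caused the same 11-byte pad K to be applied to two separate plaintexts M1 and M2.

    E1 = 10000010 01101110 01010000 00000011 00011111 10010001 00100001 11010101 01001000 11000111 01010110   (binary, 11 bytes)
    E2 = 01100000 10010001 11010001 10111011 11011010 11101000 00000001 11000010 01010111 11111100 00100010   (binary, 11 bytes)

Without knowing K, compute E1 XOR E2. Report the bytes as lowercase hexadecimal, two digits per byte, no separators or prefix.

E1 ⊕ E2 = (M1 ⊕ K) ⊕ (M2 ⊕ K) = M1 ⊕ M2 — the shared key cancels under XOR.
byte 0: 130 xor  96 = 226
byte 1: 110 xor 145 = 255
byte 2:  80 xor 209 = 129
byte 3:   3 xor 187 = 184
byte 4:  31 xor 218 = 197
byte 5: 145 xor 232 = 121
byte 6:  33 xor   1 =  32
byte 7: 213 xor 194 =  23
byte 8:  72 xor  87 =  31
byte 9: 199 xor 252 =  59
byte 10:  86 xor  34 = 116

e2ff81b8c57920171f3b74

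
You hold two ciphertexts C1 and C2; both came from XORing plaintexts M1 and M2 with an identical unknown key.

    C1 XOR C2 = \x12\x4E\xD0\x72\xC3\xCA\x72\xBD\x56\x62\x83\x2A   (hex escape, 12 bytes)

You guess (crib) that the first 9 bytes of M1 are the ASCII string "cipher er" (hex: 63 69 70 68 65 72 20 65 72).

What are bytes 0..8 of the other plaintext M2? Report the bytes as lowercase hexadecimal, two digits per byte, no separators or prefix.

7127a01aa6b852d824

Since C1 ⊕ C2 = M1 ⊕ M2, XORing with the guessed M1 bytes yields the corresponding M2 bytes: M2 = (C1 ⊕ C2) ⊕ M1.
12 ^ 63 = 71
4e ^ 69 = 27
d0 ^ 70 = a0
72 ^ 68 = 1a
c3 ^ 65 = a6
ca ^ 72 = b8
72 ^ 20 = 52
bd ^ 65 = d8
56 ^ 72 = 24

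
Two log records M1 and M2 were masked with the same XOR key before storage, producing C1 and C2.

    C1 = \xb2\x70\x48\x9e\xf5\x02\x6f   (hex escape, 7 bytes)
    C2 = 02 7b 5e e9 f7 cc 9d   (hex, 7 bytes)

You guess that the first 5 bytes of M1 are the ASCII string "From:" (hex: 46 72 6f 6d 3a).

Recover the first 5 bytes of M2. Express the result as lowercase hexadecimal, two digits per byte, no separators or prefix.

First, C1 ⊕ C2 = (M1 ⊕ K) ⊕ (M2 ⊕ K) = M1 ⊕ M2, so the key drops out. Then M2 = (M1 ⊕ M2) ⊕ M1 over the first 5 bytes.
byte 0: (b2 xor 02) xor 46 = b0 xor 46 = f6
byte 1: (70 xor 7b) xor 72 = 0b xor 72 = 79
byte 2: (48 xor 5e) xor 6f = 16 xor 6f = 79
byte 3: (9e xor e9) xor 6d = 77 xor 6d = 1a
byte 4: (f5 xor f7) xor 3a = 02 xor 3a = 38

f679791a38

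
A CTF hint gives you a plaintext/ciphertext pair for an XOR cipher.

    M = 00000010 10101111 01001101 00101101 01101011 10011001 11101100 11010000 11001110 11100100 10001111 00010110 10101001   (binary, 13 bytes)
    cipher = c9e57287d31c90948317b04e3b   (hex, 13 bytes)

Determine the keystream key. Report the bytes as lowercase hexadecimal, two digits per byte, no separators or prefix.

cb4a3faab8857c444df33f5892

Since cipher = M ⊕ key, XORing both sides with M gives key = M ⊕ cipher.
byte 0: 02 ^ c9 = cb
byte 1: af ^ e5 = 4a
byte 2: 4d ^ 72 = 3f
byte 3: 2d ^ 87 = aa
byte 4: 6b ^ d3 = b8
byte 5: 99 ^ 1c = 85
byte 6: ec ^ 90 = 7c
byte 7: d0 ^ 94 = 44
byte 8: ce ^ 83 = 4d
byte 9: e4 ^ 17 = f3
byte 10: 8f ^ b0 = 3f
byte 11: 16 ^ 4e = 58
byte 12: a9 ^ 3b = 92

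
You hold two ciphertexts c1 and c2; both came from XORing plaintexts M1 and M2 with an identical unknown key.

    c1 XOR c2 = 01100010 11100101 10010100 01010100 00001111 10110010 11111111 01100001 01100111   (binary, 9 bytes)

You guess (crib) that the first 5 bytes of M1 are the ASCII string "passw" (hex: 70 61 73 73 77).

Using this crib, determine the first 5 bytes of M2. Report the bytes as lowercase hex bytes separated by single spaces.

Since c1 ⊕ c2 = M1 ⊕ M2, XORing with the guessed M1 bytes yields the corresponding M2 bytes: M2 = (c1 ⊕ c2) ⊕ M1.
01100010 xor 01110000 = 00010010
11100101 xor 01100001 = 10000100
10010100 xor 01110011 = 11100111
01010100 xor 01110011 = 00100111
00001111 xor 01110111 = 01111000

12 84 e7 27 78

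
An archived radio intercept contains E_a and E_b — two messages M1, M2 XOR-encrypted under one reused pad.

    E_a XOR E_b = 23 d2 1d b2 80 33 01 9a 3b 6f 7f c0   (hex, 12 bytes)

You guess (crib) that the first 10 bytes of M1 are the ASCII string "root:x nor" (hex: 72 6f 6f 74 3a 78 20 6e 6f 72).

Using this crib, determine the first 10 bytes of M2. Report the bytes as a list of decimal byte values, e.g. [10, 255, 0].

Since E_a ⊕ E_b = M1 ⊕ M2, XORing with the guessed M1 bytes yields the corresponding M2 bytes: M2 = (E_a ⊕ E_b) ⊕ M1.
23 xor 72 = 51
d2 xor 6f = bd
1d xor 6f = 72
b2 xor 74 = c6
80 xor 3a = ba
33 xor 78 = 4b
01 xor 20 = 21
9a xor 6e = f4
3b xor 6f = 54
6f xor 72 = 1d

[81, 189, 114, 198, 186, 75, 33, 244, 84, 29]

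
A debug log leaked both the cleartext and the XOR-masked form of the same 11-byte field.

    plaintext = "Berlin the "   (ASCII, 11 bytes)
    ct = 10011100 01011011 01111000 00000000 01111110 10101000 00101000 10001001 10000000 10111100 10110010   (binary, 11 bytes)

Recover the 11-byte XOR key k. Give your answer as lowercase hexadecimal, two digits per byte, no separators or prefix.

Since ct = plaintext ⊕ k, XORing both sides with plaintext gives k = plaintext ⊕ ct.
byte 0:  66 ⊕ 156 = 222
byte 1: 101 ⊕  91 =  62
byte 2: 114 ⊕ 120 =  10
byte 3: 108 ⊕   0 = 108
byte 4: 105 ⊕ 126 =  23
byte 5: 110 ⊕ 168 = 198
byte 6:  32 ⊕  40 =   8
byte 7: 116 ⊕ 137 = 253
byte 8: 104 ⊕ 128 = 232
byte 9: 101 ⊕ 188 = 217
byte 10:  32 ⊕ 178 = 146

de3e0a6c17c608fde8d992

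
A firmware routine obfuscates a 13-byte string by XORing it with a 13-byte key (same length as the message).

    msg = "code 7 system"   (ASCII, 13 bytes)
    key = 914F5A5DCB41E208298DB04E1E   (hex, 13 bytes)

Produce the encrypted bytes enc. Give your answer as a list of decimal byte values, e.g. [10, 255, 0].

XOR is its own inverse, so applying the key byte-wise gives the result directly.
byte 0: 01100011 XOR 10010001 = 11110010
byte 1: 01101111 XOR 01001111 = 00100000
byte 2: 01100100 XOR 01011010 = 00111110
byte 3: 01100101 XOR 01011101 = 00111000
byte 4: 00100000 XOR 11001011 = 11101011
byte 5: 00110111 XOR 01000001 = 01110110
byte 6: 00100000 XOR 11100010 = 11000010
byte 7: 01110011 XOR 00001000 = 01111011
byte 8: 01111001 XOR 00101001 = 01010000
byte 9: 01110011 XOR 10001101 = 11111110
byte 10: 01110100 XOR 10110000 = 11000100
byte 11: 01100101 XOR 01001110 = 00101011
byte 12: 01101101 XOR 00011110 = 01110011

[242, 32, 62, 56, 235, 118, 194, 123, 80, 254, 196, 43, 115]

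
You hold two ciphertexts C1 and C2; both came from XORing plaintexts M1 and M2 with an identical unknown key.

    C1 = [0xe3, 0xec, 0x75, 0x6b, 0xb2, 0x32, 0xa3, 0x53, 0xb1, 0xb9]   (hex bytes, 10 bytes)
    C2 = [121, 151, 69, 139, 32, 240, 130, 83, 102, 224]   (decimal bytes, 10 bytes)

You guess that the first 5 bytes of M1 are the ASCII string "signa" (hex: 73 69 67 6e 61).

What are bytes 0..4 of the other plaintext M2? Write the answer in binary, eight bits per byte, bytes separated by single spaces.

First, C1 ⊕ C2 = (M1 ⊕ K) ⊕ (M2 ⊕ K) = M1 ⊕ M2, so the key drops out. Then M2 = (M1 ⊕ M2) ⊕ M1 over the first 5 bytes.
byte 0: (e3 XOR 79) XOR 73 = 9a XOR 73 = e9
byte 1: (ec XOR 97) XOR 69 = 7b XOR 69 = 12
byte 2: (75 XOR 45) XOR 67 = 30 XOR 67 = 57
byte 3: (6b XOR 8b) XOR 6e = e0 XOR 6e = 8e
byte 4: (b2 XOR 20) XOR 61 = 92 XOR 61 = f3

11101001 00010010 01010111 10001110 11110011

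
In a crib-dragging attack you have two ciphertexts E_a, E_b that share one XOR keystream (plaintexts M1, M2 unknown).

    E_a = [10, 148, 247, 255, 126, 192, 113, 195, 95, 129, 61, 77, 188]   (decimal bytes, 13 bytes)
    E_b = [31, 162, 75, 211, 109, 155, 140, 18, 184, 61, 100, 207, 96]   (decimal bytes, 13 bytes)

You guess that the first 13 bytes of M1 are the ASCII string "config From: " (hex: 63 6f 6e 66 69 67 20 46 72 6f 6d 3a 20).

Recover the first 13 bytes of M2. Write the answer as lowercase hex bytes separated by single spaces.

First, E_a ⊕ E_b = (M1 ⊕ K) ⊕ (M2 ⊕ K) = M1 ⊕ M2, so the key drops out. Then M2 = (M1 ⊕ M2) ⊕ M1 over the first 13 bytes.
byte 0: (0a ⊕ 1f) ⊕ 63 = 15 ⊕ 63 = 76
byte 1: (94 ⊕ a2) ⊕ 6f = 36 ⊕ 6f = 59
byte 2: (f7 ⊕ 4b) ⊕ 6e = bc ⊕ 6e = d2
byte 3: (ff ⊕ d3) ⊕ 66 = 2c ⊕ 66 = 4a
byte 4: (7e ⊕ 6d) ⊕ 69 = 13 ⊕ 69 = 7a
byte 5: (c0 ⊕ 9b) ⊕ 67 = 5b ⊕ 67 = 3c
byte 6: (71 ⊕ 8c) ⊕ 20 = fd ⊕ 20 = dd
byte 7: (c3 ⊕ 12) ⊕ 46 = d1 ⊕ 46 = 97
byte 8: (5f ⊕ b8) ⊕ 72 = e7 ⊕ 72 = 95
byte 9: (81 ⊕ 3d) ⊕ 6f = bc ⊕ 6f = d3
byte 10: (3d ⊕ 64) ⊕ 6d = 59 ⊕ 6d = 34
byte 11: (4d ⊕ cf) ⊕ 3a = 82 ⊕ 3a = b8
byte 12: (bc ⊕ 60) ⊕ 20 = dc ⊕ 20 = fc

76 59 d2 4a 7a 3c dd 97 95 d3 34 b8 fc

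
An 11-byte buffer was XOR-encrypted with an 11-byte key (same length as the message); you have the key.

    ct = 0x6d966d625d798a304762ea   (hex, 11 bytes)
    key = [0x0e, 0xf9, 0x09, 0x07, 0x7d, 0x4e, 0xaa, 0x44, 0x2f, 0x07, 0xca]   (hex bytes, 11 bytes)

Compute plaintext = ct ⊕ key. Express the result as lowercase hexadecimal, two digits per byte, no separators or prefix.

6d xor 0e = 63
96 xor f9 = 6f
6d xor 09 = 64
62 xor 07 = 65
5d xor 7d = 20
79 xor 4e = 37
8a xor aa = 20
30 xor 44 = 74
47 xor 2f = 68
62 xor 07 = 65
ea xor ca = 20

636f646520372074686520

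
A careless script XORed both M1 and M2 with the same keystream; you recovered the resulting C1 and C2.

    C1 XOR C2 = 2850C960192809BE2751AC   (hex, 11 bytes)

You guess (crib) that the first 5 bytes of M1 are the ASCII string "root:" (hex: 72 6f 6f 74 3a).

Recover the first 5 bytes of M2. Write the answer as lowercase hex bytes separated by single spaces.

5a 3f a6 14 23

Since C1 ⊕ C2 = M1 ⊕ M2, XORing with the guessed M1 bytes yields the corresponding M2 bytes: M2 = (C1 ⊕ C2) ⊕ M1.
28 ^ 72 = 5a
50 ^ 6f = 3f
c9 ^ 6f = a6
60 ^ 74 = 14
19 ^ 3a = 23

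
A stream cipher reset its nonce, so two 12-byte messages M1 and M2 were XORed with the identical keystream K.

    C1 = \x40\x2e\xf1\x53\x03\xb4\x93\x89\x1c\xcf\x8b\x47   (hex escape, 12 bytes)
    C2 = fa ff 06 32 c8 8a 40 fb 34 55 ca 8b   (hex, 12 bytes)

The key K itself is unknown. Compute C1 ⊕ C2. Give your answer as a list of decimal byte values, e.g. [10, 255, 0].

C1 ⊕ C2 = (M1 ⊕ K) ⊕ (M2 ⊕ K) = M1 ⊕ M2 — the shared key cancels under XOR.
01000000 ⊕ 11111010 = 10111010
00101110 ⊕ 11111111 = 11010001
11110001 ⊕ 00000110 = 11110111
01010011 ⊕ 00110010 = 01100001
00000011 ⊕ 11001000 = 11001011
10110100 ⊕ 10001010 = 00111110
10010011 ⊕ 01000000 = 11010011
10001001 ⊕ 11111011 = 01110010
00011100 ⊕ 00110100 = 00101000
11001111 ⊕ 01010101 = 10011010
10001011 ⊕ 11001010 = 01000001
01000111 ⊕ 10001011 = 11001100

[186, 209, 247, 97, 203, 62, 211, 114, 40, 154, 65, 204]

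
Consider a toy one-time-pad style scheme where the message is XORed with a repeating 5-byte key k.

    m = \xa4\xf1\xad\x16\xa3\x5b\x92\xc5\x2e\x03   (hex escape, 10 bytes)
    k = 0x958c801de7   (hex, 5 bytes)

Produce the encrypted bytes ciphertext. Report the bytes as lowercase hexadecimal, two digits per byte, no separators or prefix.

The 5-byte key repeats, so the effective keystream is 95 8c 80 1d e7 95 8c 80 1d e7.
byte 0: 10100100 xor 10010101 = 00110001
byte 1: 11110001 xor 10001100 = 01111101
byte 2: 10101101 xor 10000000 = 00101101
byte 3: 00010110 xor 00011101 = 00001011
byte 4: 10100011 xor 11100111 = 01000100
byte 5: 01011011 xor 10010101 = 11001110
byte 6: 10010010 xor 10001100 = 00011110
byte 7: 11000101 xor 10000000 = 01000101
byte 8: 00101110 xor 00011101 = 00110011
byte 9: 00000011 xor 11100111 = 11100100

317d2d0b44ce1e4533e4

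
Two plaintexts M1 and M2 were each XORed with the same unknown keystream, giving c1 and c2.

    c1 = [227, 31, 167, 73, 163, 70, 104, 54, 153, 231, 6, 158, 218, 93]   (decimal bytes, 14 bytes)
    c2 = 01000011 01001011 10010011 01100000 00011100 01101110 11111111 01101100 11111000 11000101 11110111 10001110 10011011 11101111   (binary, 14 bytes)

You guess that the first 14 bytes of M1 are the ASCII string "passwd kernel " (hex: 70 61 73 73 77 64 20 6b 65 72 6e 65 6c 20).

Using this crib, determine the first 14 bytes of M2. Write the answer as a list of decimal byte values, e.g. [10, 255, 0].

[208, 53, 71, 90, 200, 76, 183, 49, 4, 80, 159, 117, 45, 146]

First, c1 ⊕ c2 = (M1 ⊕ K) ⊕ (M2 ⊕ K) = M1 ⊕ M2, so the key drops out. Then M2 = (M1 ⊕ M2) ⊕ M1 over the first 14 bytes.
byte 0: (e3 XOR 43) XOR 70 = a0 XOR 70 = d0
byte 1: (1f XOR 4b) XOR 61 = 54 XOR 61 = 35
byte 2: (a7 XOR 93) XOR 73 = 34 XOR 73 = 47
byte 3: (49 XOR 60) XOR 73 = 29 XOR 73 = 5a
byte 4: (a3 XOR 1c) XOR 77 = bf XOR 77 = c8
byte 5: (46 XOR 6e) XOR 64 = 28 XOR 64 = 4c
byte 6: (68 XOR ff) XOR 20 = 97 XOR 20 = b7
byte 7: (36 XOR 6c) XOR 6b = 5a XOR 6b = 31
byte 8: (99 XOR f8) XOR 65 = 61 XOR 65 = 04
byte 9: (e7 XOR c5) XOR 72 = 22 XOR 72 = 50
byte 10: (06 XOR f7) XOR 6e = f1 XOR 6e = 9f
byte 11: (9e XOR 8e) XOR 65 = 10 XOR 65 = 75
byte 12: (da XOR 9b) XOR 6c = 41 XOR 6c = 2d
byte 13: (5d XOR ef) XOR 20 = b2 XOR 20 = 92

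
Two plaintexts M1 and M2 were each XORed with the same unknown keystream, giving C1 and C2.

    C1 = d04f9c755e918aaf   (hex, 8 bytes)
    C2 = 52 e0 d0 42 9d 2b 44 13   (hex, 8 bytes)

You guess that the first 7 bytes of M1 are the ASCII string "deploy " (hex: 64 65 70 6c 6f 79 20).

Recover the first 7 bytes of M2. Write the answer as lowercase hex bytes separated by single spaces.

e6 ca 3c 5b ac c3 ee

First, C1 ⊕ C2 = (M1 ⊕ K) ⊕ (M2 ⊕ K) = M1 ⊕ M2, so the key drops out. Then M2 = (M1 ⊕ M2) ⊕ M1 over the first 7 bytes.
byte 0: (d0 ^ 52) ^ 64 = 82 ^ 64 = e6
byte 1: (4f ^ e0) ^ 65 = af ^ 65 = ca
byte 2: (9c ^ d0) ^ 70 = 4c ^ 70 = 3c
byte 3: (75 ^ 42) ^ 6c = 37 ^ 6c = 5b
byte 4: (5e ^ 9d) ^ 6f = c3 ^ 6f = ac
byte 5: (91 ^ 2b) ^ 79 = ba ^ 79 = c3
byte 6: (8a ^ 44) ^ 20 = ce ^ 20 = ee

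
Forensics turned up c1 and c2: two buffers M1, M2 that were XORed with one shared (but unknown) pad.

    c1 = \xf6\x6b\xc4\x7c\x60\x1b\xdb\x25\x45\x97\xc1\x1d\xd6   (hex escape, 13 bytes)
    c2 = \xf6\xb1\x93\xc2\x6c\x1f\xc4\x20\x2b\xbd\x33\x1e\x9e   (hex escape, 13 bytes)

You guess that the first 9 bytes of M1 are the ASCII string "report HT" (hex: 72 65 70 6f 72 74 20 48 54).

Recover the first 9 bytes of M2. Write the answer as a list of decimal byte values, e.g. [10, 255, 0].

[114, 191, 39, 209, 126, 112, 63, 77, 58]

First, c1 ⊕ c2 = (M1 ⊕ K) ⊕ (M2 ⊕ K) = M1 ⊕ M2, so the key drops out. Then M2 = (M1 ⊕ M2) ⊕ M1 over the first 9 bytes.
byte 0: (f6 ^ f6) ^ 72 = 00 ^ 72 = 72
byte 1: (6b ^ b1) ^ 65 = da ^ 65 = bf
byte 2: (c4 ^ 93) ^ 70 = 57 ^ 70 = 27
byte 3: (7c ^ c2) ^ 6f = be ^ 6f = d1
byte 4: (60 ^ 6c) ^ 72 = 0c ^ 72 = 7e
byte 5: (1b ^ 1f) ^ 74 = 04 ^ 74 = 70
byte 6: (db ^ c4) ^ 20 = 1f ^ 20 = 3f
byte 7: (25 ^ 20) ^ 48 = 05 ^ 48 = 4d
byte 8: (45 ^ 2b) ^ 54 = 6e ^ 54 = 3a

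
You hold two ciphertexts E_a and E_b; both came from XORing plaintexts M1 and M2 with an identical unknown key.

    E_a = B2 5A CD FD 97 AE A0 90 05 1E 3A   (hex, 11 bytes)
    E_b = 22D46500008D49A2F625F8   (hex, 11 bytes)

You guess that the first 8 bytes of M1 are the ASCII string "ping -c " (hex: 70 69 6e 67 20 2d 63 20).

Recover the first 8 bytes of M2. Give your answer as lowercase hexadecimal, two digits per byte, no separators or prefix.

e0e7c69ab70e8a12

First, E_a ⊕ E_b = (M1 ⊕ K) ⊕ (M2 ⊕ K) = M1 ⊕ M2, so the key drops out. Then M2 = (M1 ⊕ M2) ⊕ M1 over the first 8 bytes.
byte 0: (b2 xor 22) xor 70 = 90 xor 70 = e0
byte 1: (5a xor d4) xor 69 = 8e xor 69 = e7
byte 2: (cd xor 65) xor 6e = a8 xor 6e = c6
byte 3: (fd xor 00) xor 67 = fd xor 67 = 9a
byte 4: (97 xor 00) xor 20 = 97 xor 20 = b7
byte 5: (ae xor 8d) xor 2d = 23 xor 2d = 0e
byte 6: (a0 xor 49) xor 63 = e9 xor 63 = 8a
byte 7: (90 xor a2) xor 20 = 32 xor 20 = 12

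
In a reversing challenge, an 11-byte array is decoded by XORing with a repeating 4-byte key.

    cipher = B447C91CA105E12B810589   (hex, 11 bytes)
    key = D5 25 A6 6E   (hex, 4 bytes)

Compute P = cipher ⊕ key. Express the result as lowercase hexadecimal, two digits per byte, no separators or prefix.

61626f727420474554202f

The 4-byte key repeats, so the effective keystream is d5 25 a6 6e d5 25 a6 6e d5 25 a6.
byte 0: b4 XOR d5 = 61
byte 1: 47 XOR 25 = 62
byte 2: c9 XOR a6 = 6f
byte 3: 1c XOR 6e = 72
byte 4: a1 XOR d5 = 74
byte 5: 05 XOR 25 = 20
byte 6: e1 XOR a6 = 47
byte 7: 2b XOR 6e = 45
byte 8: 81 XOR d5 = 54
byte 9: 05 XOR 25 = 20
byte 10: 89 XOR a6 = 2f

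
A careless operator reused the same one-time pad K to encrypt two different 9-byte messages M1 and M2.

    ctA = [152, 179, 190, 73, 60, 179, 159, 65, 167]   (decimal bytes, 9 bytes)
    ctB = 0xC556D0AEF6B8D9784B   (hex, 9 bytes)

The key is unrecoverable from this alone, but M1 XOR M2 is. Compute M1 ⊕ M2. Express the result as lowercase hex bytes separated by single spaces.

5d e5 6e e7 ca 0b 46 39 ec

ctA ⊕ ctB = (M1 ⊕ K) ⊕ (M2 ⊕ K) = M1 ⊕ M2 — the shared key cancels under XOR.
10011000 XOR 11000101 = 01011101
10110011 XOR 01010110 = 11100101
10111110 XOR 11010000 = 01101110
01001001 XOR 10101110 = 11100111
00111100 XOR 11110110 = 11001010
10110011 XOR 10111000 = 00001011
10011111 XOR 11011001 = 01000110
01000001 XOR 01111000 = 00111001
10100111 XOR 01001011 = 11101100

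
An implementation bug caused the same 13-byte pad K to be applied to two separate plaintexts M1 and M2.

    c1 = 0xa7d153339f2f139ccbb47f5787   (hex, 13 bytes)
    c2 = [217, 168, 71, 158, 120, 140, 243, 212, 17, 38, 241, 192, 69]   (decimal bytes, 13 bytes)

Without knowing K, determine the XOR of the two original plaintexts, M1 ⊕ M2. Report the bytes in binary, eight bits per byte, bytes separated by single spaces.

01111110 01111001 00010100 10101101 11100111 10100011 11100000 01001000 11011010 10010010 10001110 10010111 11000010

c1 ⊕ c2 = (M1 ⊕ K) ⊕ (M2 ⊕ K) = M1 ⊕ M2 — the shared key cancels under XOR.
byte 0: a7 XOR d9 = 7e
byte 1: d1 XOR a8 = 79
byte 2: 53 XOR 47 = 14
byte 3: 33 XOR 9e = ad
byte 4: 9f XOR 78 = e7
byte 5: 2f XOR 8c = a3
byte 6: 13 XOR f3 = e0
byte 7: 9c XOR d4 = 48
byte 8: cb XOR 11 = da
byte 9: b4 XOR 26 = 92
byte 10: 7f XOR f1 = 8e
byte 11: 57 XOR c0 = 97
byte 12: 87 XOR 45 = c2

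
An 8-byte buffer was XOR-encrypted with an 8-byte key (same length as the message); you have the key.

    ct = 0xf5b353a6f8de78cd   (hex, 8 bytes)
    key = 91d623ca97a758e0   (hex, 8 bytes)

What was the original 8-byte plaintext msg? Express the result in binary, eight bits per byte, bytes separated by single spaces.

01100100 01100101 01110000 01101100 01101111 01111001 00100000 00101101

XOR is its own inverse, so applying the key byte-wise gives the result directly.
byte 0: 11110101 xor 10010001 = 01100100
byte 1: 10110011 xor 11010110 = 01100101
byte 2: 01010011 xor 00100011 = 01110000
byte 3: 10100110 xor 11001010 = 01101100
byte 4: 11111000 xor 10010111 = 01101111
byte 5: 11011110 xor 10100111 = 01111001
byte 6: 01111000 xor 01011000 = 00100000
byte 7: 11001101 xor 11100000 = 00101101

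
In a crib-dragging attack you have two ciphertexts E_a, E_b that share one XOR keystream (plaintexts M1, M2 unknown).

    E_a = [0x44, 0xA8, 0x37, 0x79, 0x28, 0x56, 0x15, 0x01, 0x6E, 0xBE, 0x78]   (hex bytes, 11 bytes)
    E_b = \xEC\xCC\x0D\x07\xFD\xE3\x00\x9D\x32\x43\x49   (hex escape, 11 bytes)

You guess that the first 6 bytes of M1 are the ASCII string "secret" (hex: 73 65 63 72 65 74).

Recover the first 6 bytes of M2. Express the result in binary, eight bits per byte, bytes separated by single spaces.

11011011 00000001 01011001 00001100 10110000 11000001

First, E_a ⊕ E_b = (M1 ⊕ K) ⊕ (M2 ⊕ K) = M1 ⊕ M2, so the key drops out. Then M2 = (M1 ⊕ M2) ⊕ M1 over the first 6 bytes.
byte 0: (44 XOR ec) XOR 73 = a8 XOR 73 = db
byte 1: (a8 XOR cc) XOR 65 = 64 XOR 65 = 01
byte 2: (37 XOR 0d) XOR 63 = 3a XOR 63 = 59
byte 3: (79 XOR 07) XOR 72 = 7e XOR 72 = 0c
byte 4: (28 XOR fd) XOR 65 = d5 XOR 65 = b0
byte 5: (56 XOR e3) XOR 74 = b5 XOR 74 = c1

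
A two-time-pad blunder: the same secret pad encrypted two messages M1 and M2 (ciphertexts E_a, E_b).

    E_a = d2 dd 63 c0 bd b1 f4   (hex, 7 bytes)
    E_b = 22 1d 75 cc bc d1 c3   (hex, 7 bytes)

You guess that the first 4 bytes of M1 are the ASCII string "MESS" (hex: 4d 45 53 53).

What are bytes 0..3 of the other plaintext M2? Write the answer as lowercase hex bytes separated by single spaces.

First, E_a ⊕ E_b = (M1 ⊕ K) ⊕ (M2 ⊕ K) = M1 ⊕ M2, so the key drops out. Then M2 = (M1 ⊕ M2) ⊕ M1 over the first 4 bytes.
byte 0: (d2 xor 22) xor 4d = f0 xor 4d = bd
byte 1: (dd xor 1d) xor 45 = c0 xor 45 = 85
byte 2: (63 xor 75) xor 53 = 16 xor 53 = 45
byte 3: (c0 xor cc) xor 53 = 0c xor 53 = 5f

bd 85 45 5f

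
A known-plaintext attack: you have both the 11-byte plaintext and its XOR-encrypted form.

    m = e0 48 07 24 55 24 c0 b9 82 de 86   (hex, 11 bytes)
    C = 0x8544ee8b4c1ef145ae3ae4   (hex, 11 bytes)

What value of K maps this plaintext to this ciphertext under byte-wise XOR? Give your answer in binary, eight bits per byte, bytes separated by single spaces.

Since C = m ⊕ K, XORing both sides with m gives K = m ⊕ C.
byte 0: 224 ⊕ 133 = 101
byte 1:  72 ⊕  68 =  12
byte 2:   7 ⊕ 238 = 233
byte 3:  36 ⊕ 139 = 175
byte 4:  85 ⊕  76 =  25
byte 5:  36 ⊕  30 =  58
byte 6: 192 ⊕ 241 =  49
byte 7: 185 ⊕  69 = 252
byte 8: 130 ⊕ 174 =  44
byte 9: 222 ⊕  58 = 228
byte 10: 134 ⊕ 228 =  98

01100101 00001100 11101001 10101111 00011001 00111010 00110001 11111100 00101100 11100100 01100010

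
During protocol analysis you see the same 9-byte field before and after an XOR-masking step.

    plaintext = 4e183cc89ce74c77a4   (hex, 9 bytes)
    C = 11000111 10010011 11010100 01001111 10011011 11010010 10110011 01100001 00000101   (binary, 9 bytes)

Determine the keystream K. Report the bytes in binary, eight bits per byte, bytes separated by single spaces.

10001001 10001011 11101000 10000111 00000111 00110101 11111111 00010110 10100001

Since C = plaintext ⊕ K, XORing both sides with plaintext gives K = plaintext ⊕ C.
4e ^ c7 = 89
18 ^ 93 = 8b
3c ^ d4 = e8
c8 ^ 4f = 87
9c ^ 9b = 07
e7 ^ d2 = 35
4c ^ b3 = ff
77 ^ 61 = 16
a4 ^ 05 = a1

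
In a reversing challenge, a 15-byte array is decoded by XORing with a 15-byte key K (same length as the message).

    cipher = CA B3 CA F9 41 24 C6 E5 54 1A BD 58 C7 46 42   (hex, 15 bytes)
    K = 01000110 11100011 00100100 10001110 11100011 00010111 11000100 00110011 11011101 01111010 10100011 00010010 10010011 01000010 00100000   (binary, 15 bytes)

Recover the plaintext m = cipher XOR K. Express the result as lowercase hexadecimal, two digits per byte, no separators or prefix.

202 xor  70 = 140
179 xor 227 =  80
202 xor  36 = 238
249 xor 142 = 119
 65 xor 227 = 162
 36 xor  23 =  51
198 xor 196 =   2
229 xor  51 = 214
 84 xor 221 = 137
 26 xor 122 =  96
189 xor 163 =  30
 88 xor  18 =  74
199 xor 147 =  84
 70 xor  66 =   4
 66 xor  32 =  98

8c50ee77a23302d689601e4a540462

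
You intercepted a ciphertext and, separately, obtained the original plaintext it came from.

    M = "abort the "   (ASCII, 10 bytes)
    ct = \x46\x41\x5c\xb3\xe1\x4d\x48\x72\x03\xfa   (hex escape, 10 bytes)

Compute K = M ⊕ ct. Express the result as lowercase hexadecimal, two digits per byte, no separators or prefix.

272333c1956d3c1a66da

Since ct = M ⊕ K, XORing both sides with M gives K = M ⊕ ct.
61 ^ 46 = 27
62 ^ 41 = 23
6f ^ 5c = 33
72 ^ b3 = c1
74 ^ e1 = 95
20 ^ 4d = 6d
74 ^ 48 = 3c
68 ^ 72 = 1a
65 ^ 03 = 66
20 ^ fa = da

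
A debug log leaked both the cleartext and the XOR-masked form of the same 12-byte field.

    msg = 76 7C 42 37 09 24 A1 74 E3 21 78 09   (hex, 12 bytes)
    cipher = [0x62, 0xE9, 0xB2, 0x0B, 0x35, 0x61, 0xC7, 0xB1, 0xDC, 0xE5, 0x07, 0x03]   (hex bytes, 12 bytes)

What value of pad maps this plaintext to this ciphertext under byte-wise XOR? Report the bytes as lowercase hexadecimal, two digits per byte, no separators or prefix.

Since cipher = msg ⊕ pad, XORing both sides with msg gives pad = msg ⊕ cipher.
01110110 ⊕ 01100010 = 00010100
01111100 ⊕ 11101001 = 10010101
01000010 ⊕ 10110010 = 11110000
00110111 ⊕ 00001011 = 00111100
00001001 ⊕ 00110101 = 00111100
00100100 ⊕ 01100001 = 01000101
10100001 ⊕ 11000111 = 01100110
01110100 ⊕ 10110001 = 11000101
11100011 ⊕ 11011100 = 00111111
00100001 ⊕ 11100101 = 11000100
01111000 ⊕ 00000111 = 01111111
00001001 ⊕ 00000011 = 00001010

1495f03c3c4566c53fc47f0a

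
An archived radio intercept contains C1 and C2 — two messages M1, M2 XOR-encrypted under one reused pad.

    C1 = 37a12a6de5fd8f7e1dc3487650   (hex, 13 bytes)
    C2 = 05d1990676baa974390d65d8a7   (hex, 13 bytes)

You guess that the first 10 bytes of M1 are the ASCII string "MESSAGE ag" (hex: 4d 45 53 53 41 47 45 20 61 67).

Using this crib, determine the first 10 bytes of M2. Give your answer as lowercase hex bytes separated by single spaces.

First, C1 ⊕ C2 = (M1 ⊕ K) ⊕ (M2 ⊕ K) = M1 ⊕ M2, so the key drops out. Then M2 = (M1 ⊕ M2) ⊕ M1 over the first 10 bytes.
byte 0: (37 ⊕ 05) ⊕ 4d = 32 ⊕ 4d = 7f
byte 1: (a1 ⊕ d1) ⊕ 45 = 70 ⊕ 45 = 35
byte 2: (2a ⊕ 99) ⊕ 53 = b3 ⊕ 53 = e0
byte 3: (6d ⊕ 06) ⊕ 53 = 6b ⊕ 53 = 38
byte 4: (e5 ⊕ 76) ⊕ 41 = 93 ⊕ 41 = d2
byte 5: (fd ⊕ ba) ⊕ 47 = 47 ⊕ 47 = 00
byte 6: (8f ⊕ a9) ⊕ 45 = 26 ⊕ 45 = 63
byte 7: (7e ⊕ 74) ⊕ 20 = 0a ⊕ 20 = 2a
byte 8: (1d ⊕ 39) ⊕ 61 = 24 ⊕ 61 = 45
byte 9: (c3 ⊕ 0d) ⊕ 67 = ce ⊕ 67 = a9

7f 35 e0 38 d2 00 63 2a 45 a9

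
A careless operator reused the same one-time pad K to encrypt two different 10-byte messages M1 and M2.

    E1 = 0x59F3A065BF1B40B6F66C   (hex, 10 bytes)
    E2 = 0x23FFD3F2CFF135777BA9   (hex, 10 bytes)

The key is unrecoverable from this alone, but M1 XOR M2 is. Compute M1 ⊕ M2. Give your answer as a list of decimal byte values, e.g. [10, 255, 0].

[122, 12, 115, 151, 112, 234, 117, 193, 141, 197]

E1 ⊕ E2 = (M1 ⊕ K) ⊕ (M2 ⊕ K) = M1 ⊕ M2 — the shared key cancels under XOR.
59 ^ 23 = 7a
f3 ^ ff = 0c
a0 ^ d3 = 73
65 ^ f2 = 97
bf ^ cf = 70
1b ^ f1 = ea
40 ^ 35 = 75
b6 ^ 77 = c1
f6 ^ 7b = 8d
6c ^ a9 = c5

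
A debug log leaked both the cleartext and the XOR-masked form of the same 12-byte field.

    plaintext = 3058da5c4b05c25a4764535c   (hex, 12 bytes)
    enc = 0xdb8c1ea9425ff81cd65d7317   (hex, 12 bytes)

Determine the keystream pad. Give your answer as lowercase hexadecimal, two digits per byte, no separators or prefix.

Since enc = plaintext ⊕ pad, XORing both sides with plaintext gives pad = plaintext ⊕ enc.
00110000 XOR 11011011 = 11101011
01011000 XOR 10001100 = 11010100
11011010 XOR 00011110 = 11000100
01011100 XOR 10101001 = 11110101
01001011 XOR 01000010 = 00001001
00000101 XOR 01011111 = 01011010
11000010 XOR 11111000 = 00111010
01011010 XOR 00011100 = 01000110
01000111 XOR 11010110 = 10010001
01100100 XOR 01011101 = 00111001
01010011 XOR 01110011 = 00100000
01011100 XOR 00010111 = 01001011

ebd4c4f5095a3a469139204b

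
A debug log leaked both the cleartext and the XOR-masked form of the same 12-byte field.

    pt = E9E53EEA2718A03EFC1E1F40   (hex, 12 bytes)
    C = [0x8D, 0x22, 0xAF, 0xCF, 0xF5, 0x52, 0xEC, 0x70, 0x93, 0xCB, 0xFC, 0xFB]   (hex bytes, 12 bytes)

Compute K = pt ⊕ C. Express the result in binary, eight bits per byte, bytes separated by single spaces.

Since C = pt ⊕ K, XORing both sides with pt gives K = pt ⊕ C.
byte 0: e9 XOR 8d = 64
byte 1: e5 XOR 22 = c7
byte 2: 3e XOR af = 91
byte 3: ea XOR cf = 25
byte 4: 27 XOR f5 = d2
byte 5: 18 XOR 52 = 4a
byte 6: a0 XOR ec = 4c
byte 7: 3e XOR 70 = 4e
byte 8: fc XOR 93 = 6f
byte 9: 1e XOR cb = d5
byte 10: 1f XOR fc = e3
byte 11: 40 XOR fb = bb

01100100 11000111 10010001 00100101 11010010 01001010 01001100 01001110 01101111 11010101 11100011 10111011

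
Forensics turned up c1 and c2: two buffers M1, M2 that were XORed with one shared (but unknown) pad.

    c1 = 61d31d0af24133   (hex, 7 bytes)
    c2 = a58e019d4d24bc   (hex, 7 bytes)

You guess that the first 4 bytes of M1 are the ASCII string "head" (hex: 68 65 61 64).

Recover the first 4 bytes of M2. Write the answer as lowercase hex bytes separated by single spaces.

ac 38 7d f3

First, c1 ⊕ c2 = (M1 ⊕ K) ⊕ (M2 ⊕ K) = M1 ⊕ M2, so the key drops out. Then M2 = (M1 ⊕ M2) ⊕ M1 over the first 4 bytes.
byte 0: (61 XOR a5) XOR 68 = c4 XOR 68 = ac
byte 1: (d3 XOR 8e) XOR 65 = 5d XOR 65 = 38
byte 2: (1d XOR 01) XOR 61 = 1c XOR 61 = 7d
byte 3: (0a XOR 9d) XOR 64 = 97 XOR 64 = f3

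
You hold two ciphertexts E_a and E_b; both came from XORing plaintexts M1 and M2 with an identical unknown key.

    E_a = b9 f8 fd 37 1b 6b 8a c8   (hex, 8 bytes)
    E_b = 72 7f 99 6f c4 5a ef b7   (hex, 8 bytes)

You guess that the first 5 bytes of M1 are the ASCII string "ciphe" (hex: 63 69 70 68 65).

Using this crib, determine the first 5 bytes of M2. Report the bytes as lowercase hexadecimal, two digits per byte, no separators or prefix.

a8ee1430ba

First, E_a ⊕ E_b = (M1 ⊕ K) ⊕ (M2 ⊕ K) = M1 ⊕ M2, so the key drops out. Then M2 = (M1 ⊕ M2) ⊕ M1 over the first 5 bytes.
byte 0: (b9 ⊕ 72) ⊕ 63 = cb ⊕ 63 = a8
byte 1: (f8 ⊕ 7f) ⊕ 69 = 87 ⊕ 69 = ee
byte 2: (fd ⊕ 99) ⊕ 70 = 64 ⊕ 70 = 14
byte 3: (37 ⊕ 6f) ⊕ 68 = 58 ⊕ 68 = 30
byte 4: (1b ⊕ c4) ⊕ 65 = df ⊕ 65 = ba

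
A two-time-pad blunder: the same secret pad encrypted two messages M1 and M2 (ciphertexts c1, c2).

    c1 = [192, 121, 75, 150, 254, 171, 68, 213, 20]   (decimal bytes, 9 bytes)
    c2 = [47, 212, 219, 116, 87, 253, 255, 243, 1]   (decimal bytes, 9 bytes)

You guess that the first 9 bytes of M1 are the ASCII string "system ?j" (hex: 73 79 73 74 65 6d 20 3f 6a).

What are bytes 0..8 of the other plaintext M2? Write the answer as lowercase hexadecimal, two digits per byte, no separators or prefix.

First, c1 ⊕ c2 = (M1 ⊕ K) ⊕ (M2 ⊕ K) = M1 ⊕ M2, so the key drops out. Then M2 = (M1 ⊕ M2) ⊕ M1 over the first 9 bytes.
byte 0: (c0 ^ 2f) ^ 73 = ef ^ 73 = 9c
byte 1: (79 ^ d4) ^ 79 = ad ^ 79 = d4
byte 2: (4b ^ db) ^ 73 = 90 ^ 73 = e3
byte 3: (96 ^ 74) ^ 74 = e2 ^ 74 = 96
byte 4: (fe ^ 57) ^ 65 = a9 ^ 65 = cc
byte 5: (ab ^ fd) ^ 6d = 56 ^ 6d = 3b
byte 6: (44 ^ ff) ^ 20 = bb ^ 20 = 9b
byte 7: (d5 ^ f3) ^ 3f = 26 ^ 3f = 19
byte 8: (14 ^ 01) ^ 6a = 15 ^ 6a = 7f

9cd4e396cc3b9b197f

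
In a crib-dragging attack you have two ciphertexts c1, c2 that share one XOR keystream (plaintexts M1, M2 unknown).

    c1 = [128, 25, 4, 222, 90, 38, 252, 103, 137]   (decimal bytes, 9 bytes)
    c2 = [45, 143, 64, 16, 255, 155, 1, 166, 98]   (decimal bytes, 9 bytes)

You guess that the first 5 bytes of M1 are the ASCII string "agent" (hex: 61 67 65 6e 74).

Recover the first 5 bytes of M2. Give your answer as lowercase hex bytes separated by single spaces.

cc f1 21 a0 d1

First, c1 ⊕ c2 = (M1 ⊕ K) ⊕ (M2 ⊕ K) = M1 ⊕ M2, so the key drops out. Then M2 = (M1 ⊕ M2) ⊕ M1 over the first 5 bytes.
byte 0: (80 XOR 2d) XOR 61 = ad XOR 61 = cc
byte 1: (19 XOR 8f) XOR 67 = 96 XOR 67 = f1
byte 2: (04 XOR 40) XOR 65 = 44 XOR 65 = 21
byte 3: (de XOR 10) XOR 6e = ce XOR 6e = a0
byte 4: (5a XOR ff) XOR 74 = a5 XOR 74 = d1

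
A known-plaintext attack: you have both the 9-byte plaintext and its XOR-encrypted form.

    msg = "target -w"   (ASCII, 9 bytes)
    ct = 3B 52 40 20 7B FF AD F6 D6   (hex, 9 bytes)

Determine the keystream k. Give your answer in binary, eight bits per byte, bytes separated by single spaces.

01001111 00110011 00110010 01000111 00011110 10001011 10001101 11011011 10100001

Since ct = msg ⊕ k, XORing both sides with msg gives k = msg ⊕ ct.
byte 0: 116 ⊕  59 =  79
byte 1:  97 ⊕  82 =  51
byte 2: 114 ⊕  64 =  50
byte 3: 103 ⊕  32 =  71
byte 4: 101 ⊕ 123 =  30
byte 5: 116 ⊕ 255 = 139
byte 6:  32 ⊕ 173 = 141
byte 7:  45 ⊕ 246 = 219
byte 8: 119 ⊕ 214 = 161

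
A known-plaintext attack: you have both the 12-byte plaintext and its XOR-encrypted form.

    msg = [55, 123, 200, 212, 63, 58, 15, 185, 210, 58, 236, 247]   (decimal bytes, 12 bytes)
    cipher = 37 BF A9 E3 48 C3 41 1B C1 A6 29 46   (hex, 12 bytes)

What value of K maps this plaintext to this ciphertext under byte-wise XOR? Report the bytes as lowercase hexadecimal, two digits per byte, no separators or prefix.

00c4613777f94ea2139cc5b1

Since cipher = msg ⊕ K, XORing both sides with msg gives K = msg ⊕ cipher.
 55 ⊕  55 =   0
123 ⊕ 191 = 196
200 ⊕ 169 =  97
212 ⊕ 227 =  55
 63 ⊕  72 = 119
 58 ⊕ 195 = 249
 15 ⊕  65 =  78
185 ⊕  27 = 162
210 ⊕ 193 =  19
 58 ⊕ 166 = 156
236 ⊕  41 = 197
247 ⊕  70 = 177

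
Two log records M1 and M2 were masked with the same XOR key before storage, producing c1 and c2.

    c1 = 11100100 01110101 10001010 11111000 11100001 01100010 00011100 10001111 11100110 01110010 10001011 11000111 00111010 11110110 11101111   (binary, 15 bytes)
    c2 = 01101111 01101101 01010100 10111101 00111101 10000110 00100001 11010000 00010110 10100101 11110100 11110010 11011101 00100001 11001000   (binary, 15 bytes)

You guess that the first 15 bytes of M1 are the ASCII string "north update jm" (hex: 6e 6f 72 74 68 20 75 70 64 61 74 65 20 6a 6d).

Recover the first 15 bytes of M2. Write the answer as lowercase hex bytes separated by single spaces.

First, c1 ⊕ c2 = (M1 ⊕ K) ⊕ (M2 ⊕ K) = M1 ⊕ M2, so the key drops out. Then M2 = (M1 ⊕ M2) ⊕ M1 over the first 15 bytes.
byte 0: (e4 ^ 6f) ^ 6e = 8b ^ 6e = e5
byte 1: (75 ^ 6d) ^ 6f = 18 ^ 6f = 77
byte 2: (8a ^ 54) ^ 72 = de ^ 72 = ac
byte 3: (f8 ^ bd) ^ 74 = 45 ^ 74 = 31
byte 4: (e1 ^ 3d) ^ 68 = dc ^ 68 = b4
byte 5: (62 ^ 86) ^ 20 = e4 ^ 20 = c4
byte 6: (1c ^ 21) ^ 75 = 3d ^ 75 = 48
byte 7: (8f ^ d0) ^ 70 = 5f ^ 70 = 2f
byte 8: (e6 ^ 16) ^ 64 = f0 ^ 64 = 94
byte 9: (72 ^ a5) ^ 61 = d7 ^ 61 = b6
byte 10: (8b ^ f4) ^ 74 = 7f ^ 74 = 0b
byte 11: (c7 ^ f2) ^ 65 = 35 ^ 65 = 50
byte 12: (3a ^ dd) ^ 20 = e7 ^ 20 = c7
byte 13: (f6 ^ 21) ^ 6a = d7 ^ 6a = bd
byte 14: (ef ^ c8) ^ 6d = 27 ^ 6d = 4a

e5 77 ac 31 b4 c4 48 2f 94 b6 0b 50 c7 bd 4a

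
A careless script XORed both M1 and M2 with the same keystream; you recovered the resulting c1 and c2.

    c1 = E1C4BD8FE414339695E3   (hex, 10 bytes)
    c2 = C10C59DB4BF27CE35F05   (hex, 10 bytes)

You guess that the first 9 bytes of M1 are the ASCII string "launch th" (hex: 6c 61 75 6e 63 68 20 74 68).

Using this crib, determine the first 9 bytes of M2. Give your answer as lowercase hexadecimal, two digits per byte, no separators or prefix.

4ca9913acc8e6f01a2

First, c1 ⊕ c2 = (M1 ⊕ K) ⊕ (M2 ⊕ K) = M1 ⊕ M2, so the key drops out. Then M2 = (M1 ⊕ M2) ⊕ M1 over the first 9 bytes.
byte 0: (e1 ⊕ c1) ⊕ 6c = 20 ⊕ 6c = 4c
byte 1: (c4 ⊕ 0c) ⊕ 61 = c8 ⊕ 61 = a9
byte 2: (bd ⊕ 59) ⊕ 75 = e4 ⊕ 75 = 91
byte 3: (8f ⊕ db) ⊕ 6e = 54 ⊕ 6e = 3a
byte 4: (e4 ⊕ 4b) ⊕ 63 = af ⊕ 63 = cc
byte 5: (14 ⊕ f2) ⊕ 68 = e6 ⊕ 68 = 8e
byte 6: (33 ⊕ 7c) ⊕ 20 = 4f ⊕ 20 = 6f
byte 7: (96 ⊕ e3) ⊕ 74 = 75 ⊕ 74 = 01
byte 8: (95 ⊕ 5f) ⊕ 68 = ca ⊕ 68 = a2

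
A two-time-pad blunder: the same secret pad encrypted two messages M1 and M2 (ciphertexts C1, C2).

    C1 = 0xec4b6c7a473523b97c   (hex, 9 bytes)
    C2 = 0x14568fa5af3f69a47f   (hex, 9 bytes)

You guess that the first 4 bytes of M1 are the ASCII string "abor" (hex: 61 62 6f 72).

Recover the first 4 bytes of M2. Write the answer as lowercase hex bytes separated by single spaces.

99 7f 8c ad

First, C1 ⊕ C2 = (M1 ⊕ K) ⊕ (M2 ⊕ K) = M1 ⊕ M2, so the key drops out. Then M2 = (M1 ⊕ M2) ⊕ M1 over the first 4 bytes.
byte 0: (ec XOR 14) XOR 61 = f8 XOR 61 = 99
byte 1: (4b XOR 56) XOR 62 = 1d XOR 62 = 7f
byte 2: (6c XOR 8f) XOR 6f = e3 XOR 6f = 8c
byte 3: (7a XOR a5) XOR 72 = df XOR 72 = ad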